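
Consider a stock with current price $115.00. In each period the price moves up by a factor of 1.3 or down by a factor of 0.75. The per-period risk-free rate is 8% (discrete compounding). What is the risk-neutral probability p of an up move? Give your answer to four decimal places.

p = 0.6000

Risk-neutral probability p = (1 + 0.08 − 0.75)/(1.3 − 0.75) = 0.3300/0.5500 = 0.6000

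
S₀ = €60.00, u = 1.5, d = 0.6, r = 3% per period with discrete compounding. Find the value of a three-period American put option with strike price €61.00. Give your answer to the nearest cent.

Risk-neutral probability p = (1 + 0.03 − 0.6)/(1.5 − 0.6) = 0.4300/0.9000 = 0.4778
Terminal stock prices: S_uuu = 202.5, S_uud = 81, S_udd = 32.4, S_ddd = 12.96
Terminal payoffs (K − S): max(-141.5, 0) = 0, max(-20, 0) = 0, max(28.6, 0) = 28.6, max(48.04, 0) = 48.04
Node uu (S = 135): continuation = 1/1.03·[0.4778·0.0000 + 0.5222·0.0000] = 0.0000; exercise value = 0.0000 ≤ continuation, so V_uu = 0.0000
Node ud (S = 54): continuation = 1/1.03·[0.4778·0.0000 + 0.5222·28.6000] = 14.5005; exercise value = 7.0000 ≤ continuation, so V_ud = 14.5005
Node dd (S = 21.6): continuation = 1/1.03·[0.4778·28.6000 + 0.5222·48.0400] = 37.6233; exercise value = 39.4000 > continuation, so V_dd = 39.4000 (exercise)
Node u (S = 90): continuation = 1/1.03·[0.4778·0.0000 + 0.5222·14.5005] = 7.3519; exercise value = 0.0000 ≤ continuation, so V_u = 7.3519
Node d (S = 36): continuation = 1/1.03·[0.4778·14.5005 + 0.5222·39.4000] = 26.7025; exercise value = 25.0000 ≤ continuation, so V_d = 26.7025
Node 0 (S = 60): continuation = 1/1.03·[0.4778·7.3519 + 0.5222·26.7025] = 16.9488; exercise value = 1.0000 ≤ continuation, so V_0 = 16.9488

€16.95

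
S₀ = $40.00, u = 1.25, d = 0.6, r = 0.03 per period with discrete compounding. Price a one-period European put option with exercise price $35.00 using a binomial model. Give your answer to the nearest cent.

$3.61

Risk-neutral probability p = (1 + 0.03 − 0.6)/(1.25 − 0.6) = 0.4300/0.6500 = 0.6615
Terminal stock prices: S_u = 50, S_d = 24
Terminal payoffs (K − S): max(-15, 0) = 0, max(11, 0) = 11
Node 0 (S = 40): V_0 = 1/1.03·[0.6615·0.0000 + 0.3385·11.0000] = 3.6146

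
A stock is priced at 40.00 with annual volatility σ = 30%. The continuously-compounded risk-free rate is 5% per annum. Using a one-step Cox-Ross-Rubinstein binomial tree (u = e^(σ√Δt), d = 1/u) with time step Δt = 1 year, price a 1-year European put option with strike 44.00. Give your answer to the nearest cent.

6.70

CRR parameters: u = e^(σ√Δt) = e^(0.3·√1) = 1.3499, d = 1/u = 0.7408
Per-period rate: rΔt = 0.05·1 = 0.05, so R = e^0.05 = 1.0513
Risk-neutral probability p = (e^0.05 − 0.7408)/(1.3499 − 0.7408) = 0.3105/0.6090 = 0.5097
Terminal stock prices: S_u = 53.99, S_d = 29.63
Terminal payoffs (K − S): max(-9.994, 0) = 0, max(14.37, 0) = 14.37
Node 0 (S = 40): V_0 = e^(−0.05)·[0.5097·0.0000 + 0.4903·14.3673] = 6.7002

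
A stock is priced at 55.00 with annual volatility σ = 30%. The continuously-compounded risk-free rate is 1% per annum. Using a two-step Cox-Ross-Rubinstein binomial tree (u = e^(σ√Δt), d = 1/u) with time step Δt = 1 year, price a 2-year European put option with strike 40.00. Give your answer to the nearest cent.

2.99

CRR parameters: u = e^(σ√Δt) = e^(0.3·√1) = 1.3499, d = 1/u = 0.7408
Per-period rate: rΔt = 0.01·1 = 0.01, so R = e^0.01 = 1.0101
Risk-neutral probability p = (e^0.01 − 0.7408)/(1.3499 − 0.7408) = 0.2692/0.6090 = 0.4421
Terminal stock prices: S_uu = 100.2, S_ud = 55, S_dd = 30.18
Terminal payoffs (K − S): max(-60.22, 0) = 0, max(-15, 0) = 0, max(9.815, 0) = 9.815
Node u (S = 74.24): V_u = e^(−0.01)·[0.4421·0.0000 + 0.5579·0.0000] = 0.0000
Node d (S = 40.75): V_d = e^(−0.01)·[0.4421·0.0000 + 0.5579·9.8154] = 5.4219
Node 0 (S = 55): V_0 = e^(−0.01)·[0.4421·0.0000 + 0.5579·5.4219] = 2.9950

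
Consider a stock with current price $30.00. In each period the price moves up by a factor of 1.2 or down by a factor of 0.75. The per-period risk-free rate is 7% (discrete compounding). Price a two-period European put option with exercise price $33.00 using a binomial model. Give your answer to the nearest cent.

$3.33

Risk-neutral probability p = (1 + 0.07 − 0.75)/(1.2 − 0.75) = 0.3200/0.4500 = 0.7111
Terminal stock prices: S_uu = 43.2, S_ud = 27, S_dd = 16.88
Terminal payoffs (K − S): max(-10.2, 0) = 0, max(6, 0) = 6, max(16.12, 0) = 16.12
Node u (S = 36): V_u = 1/1.07·[0.7111·0.0000 + 0.2889·6.0000] = 1.6199
Node d (S = 22.5): V_d = 1/1.07·[0.7111·6.0000 + 0.2889·16.1250] = 8.3411
Node 0 (S = 30): V_0 = 1/1.07·[0.7111·1.6199 + 0.2889·8.3411] = 3.3286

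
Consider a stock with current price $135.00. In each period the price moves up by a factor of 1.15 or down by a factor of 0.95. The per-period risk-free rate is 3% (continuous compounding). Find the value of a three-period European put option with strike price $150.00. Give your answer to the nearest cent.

$10.58

Risk-neutral probability p = (e^0.03 − 0.95)/(1.15 − 0.95) = 0.0805/0.2000 = 0.4023
Terminal stock prices: S_uuu = 205.3, S_uud = 169.6, S_udd = 140.1, S_ddd = 115.7
Terminal payoffs (K − S): max(-55.32, 0) = 0, max(-19.61, 0) = 0, max(9.887, 0) = 9.887, max(34.25, 0) = 34.25
Node uu (S = 178.5): V_uu = e^(−0.03)·[0.4023·0.0000 + 0.5977·0.0000] = 0.0000
Node ud (S = 147.5): V_ud = e^(−0.03)·[0.4023·0.0000 + 0.5977·9.8869] = 5.7350
Node dd (S = 121.8): V_dd = e^(−0.03)·[0.4023·9.8869 + 0.5977·34.2544] = 23.7293
Node u (S = 155.2): V_u = e^(−0.03)·[0.4023·0.0000 + 0.5977·5.7350] = 3.3267
Node d (S = 128.2): V_d = e^(−0.03)·[0.4023·5.7350 + 0.5977·23.7293] = 16.0033
Node 0 (S = 135): V_0 = e^(−0.03)·[0.4023·3.3267 + 0.5977·16.0033] = 10.5816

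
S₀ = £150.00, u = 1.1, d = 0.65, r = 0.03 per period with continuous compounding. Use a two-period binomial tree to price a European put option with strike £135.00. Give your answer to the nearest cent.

£8.44

Risk-neutral probability p = (e^0.03 − 0.65)/(1.1 − 0.65) = 0.3805/0.4500 = 0.8455
Terminal stock prices: S_uu = 181.5, S_ud = 107.2, S_dd = 63.38
Terminal payoffs (K − S): max(-46.5, 0) = 0, max(27.75, 0) = 27.75, max(71.62, 0) = 71.62
Node u (S = 165): V_u = e^(−0.03)·[0.8455·0.0000 + 0.1545·27.7500] = 4.1619
Node d (S = 97.5): V_d = e^(−0.03)·[0.8455·27.7500 + 0.1545·71.6250] = 33.5101
Node 0 (S = 150): V_0 = e^(−0.03)·[0.8455·4.1619 + 0.1545·33.5101] = 8.4405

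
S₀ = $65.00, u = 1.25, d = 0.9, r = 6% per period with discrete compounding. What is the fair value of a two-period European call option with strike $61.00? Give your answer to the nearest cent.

$12.90

Risk-neutral probability p = (1 + 0.06 − 0.9)/(1.25 − 0.9) = 0.1600/0.3500 = 0.4571
Terminal stock prices: S_uu = 101.6, S_ud = 73.12, S_dd = 52.65
Terminal payoffs (S − K): max(40.56, 0) = 40.56, max(12.12, 0) = 12.12, max(-8.35, 0) = 0
Node u (S = 81.25): V_u = 1/1.06·[0.4571·40.5625 + 0.5429·12.1250] = 23.7028
Node d (S = 58.5): V_d = 1/1.06·[0.4571·12.1250 + 0.5429·0.0000] = 5.2291
Node 0 (S = 65): V_0 = 1/1.06·[0.4571·23.7028 + 0.5429·5.2291] = 12.9002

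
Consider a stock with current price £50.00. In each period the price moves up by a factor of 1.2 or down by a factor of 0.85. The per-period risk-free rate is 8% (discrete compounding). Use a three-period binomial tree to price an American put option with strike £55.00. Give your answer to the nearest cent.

£5.00

Risk-neutral probability p = (1 + 0.08 − 0.85)/(1.2 − 0.85) = 0.2300/0.3500 = 0.6571
Terminal stock prices: S_uuu = 86.4, S_uud = 61.2, S_udd = 43.35, S_ddd = 30.71
Terminal payoffs (K − S): max(-31.4, 0) = 0, max(-6.2, 0) = 0, max(11.65, 0) = 11.65, max(24.29, 0) = 24.29
Node uu (S = 72): continuation = 1/1.08·[0.6571·0.0000 + 0.3429·0.0000] = 0.0000; exercise value = 0.0000 ≤ continuation, so V_uu = 0.0000
Node ud (S = 51): continuation = 1/1.08·[0.6571·0.0000 + 0.3429·11.6500] = 3.6984; exercise value = 4.0000 > continuation, so V_ud = 4.0000 (exercise)
Node dd (S = 36.12): continuation = 1/1.08·[0.6571·11.6500 + 0.3429·24.2938] = 14.8009; exercise value = 18.8750 > continuation, so V_dd = 18.8750 (exercise)
Node u (S = 60): continuation = 1/1.08·[0.6571·0.0000 + 0.3429·4.0000] = 1.2698; exercise value = 0.0000 ≤ continuation, so V_u = 1.2698
Node d (S = 42.5): continuation = 1/1.08·[0.6571·4.0000 + 0.3429·18.8750] = 8.4259; exercise value = 12.5000 > continuation, so V_d = 12.5000 (exercise)
Node 0 (S = 50): continuation = 1/1.08·[0.6571·1.2698 + 0.3429·12.5000] = 4.7409; exercise value = 5.0000 > continuation, so V_0 = 5.0000 (exercise)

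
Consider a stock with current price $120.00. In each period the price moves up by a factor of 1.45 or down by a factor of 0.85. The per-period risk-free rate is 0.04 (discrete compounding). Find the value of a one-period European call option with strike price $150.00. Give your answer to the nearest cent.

$7.31

Risk-neutral probability p = (1 + 0.04 − 0.85)/(1.45 − 0.85) = 0.1900/0.6000 = 0.3167
Terminal stock prices: S_u = 174, S_d = 102
Terminal payoffs (S − K): max(24, 0) = 24, max(-48, 0) = 0
Node 0 (S = 120): V_0 = 1/1.04·[0.3167·24.0000 + 0.6833·0.0000] = 7.3077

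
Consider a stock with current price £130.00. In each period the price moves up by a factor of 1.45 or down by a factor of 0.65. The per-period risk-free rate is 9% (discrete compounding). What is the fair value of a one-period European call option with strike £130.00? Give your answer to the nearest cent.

Risk-neutral probability p = (1 + 0.09 − 0.65)/(1.45 − 0.65) = 0.4400/0.8000 = 0.5500
Terminal stock prices: S_u = 188.5, S_d = 84.5
Terminal payoffs (S − K): max(58.5, 0) = 58.5, max(-45.5, 0) = 0
Node 0 (S = 130): V_0 = 1/1.09·[0.5500·58.5000 + 0.4500·0.0000] = 29.5183

£29.52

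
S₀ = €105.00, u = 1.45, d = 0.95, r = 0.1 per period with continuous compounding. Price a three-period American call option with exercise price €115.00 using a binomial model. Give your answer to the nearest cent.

Risk-neutral probability p = (e^0.1 − 0.95)/(1.45 − 0.95) = 0.1552/0.5000 = 0.3103
Terminal stock prices: S_uuu = 320.1, S_uud = 209.7, S_udd = 137.4, S_ddd = 90.02
Terminal payoffs (S − K): max(205.1, 0) = 205.1, max(94.72, 0) = 94.72, max(22.41, 0) = 22.41, max(-24.98, 0) = 0
Node uu (S = 220.8): continuation = e^(−0.1)·[0.3103·205.1056 + 0.6897·94.7244] = 116.7062; exercise value = 105.7625 ≤ continuation, so V_uu = 116.7062
Node ud (S = 144.6): continuation = e^(−0.1)·[0.3103·94.7244 + 0.6897·22.4056] = 40.5812; exercise value = 29.6375 ≤ continuation, so V_ud = 40.5812
Node dd (S = 94.76): continuation = e^(−0.1)·[0.3103·22.4056 + 0.6897·0.0000] = 6.2917; exercise value = 0.0000 ≤ continuation, so V_dd = 6.2917
Node u (S = 152.2): continuation = e^(−0.1)·[0.3103·116.7062 + 0.6897·40.5812] = 58.0960; exercise value = 37.2500 ≤ continuation, so V_u = 58.0960
Node d (S = 99.75): continuation = e^(−0.1)·[0.3103·40.5812 + 0.6897·6.2917] = 15.3218; exercise value = 0.0000 ≤ continuation, so V_d = 15.3218
Node 0 (S = 105): continuation = e^(−0.1)·[0.3103·58.0960 + 0.6897·15.3218] = 25.8751; exercise value = 0.0000 ≤ continuation, so V_0 = 25.8751

€25.88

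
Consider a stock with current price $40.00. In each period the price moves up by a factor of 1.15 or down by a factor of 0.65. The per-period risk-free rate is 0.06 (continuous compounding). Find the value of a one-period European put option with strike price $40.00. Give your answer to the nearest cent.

Risk-neutral probability p = (e^0.06 − 0.65)/(1.15 − 0.65) = 0.4118/0.5000 = 0.8237
Terminal stock prices: S_u = 46, S_d = 26
Terminal payoffs (K − S): max(-6, 0) = 0, max(14, 0) = 14
Node 0 (S = 40): V_0 = e^(−0.06)·[0.8237·0.0000 + 0.1763·14.0000] = 2.3248

$2.32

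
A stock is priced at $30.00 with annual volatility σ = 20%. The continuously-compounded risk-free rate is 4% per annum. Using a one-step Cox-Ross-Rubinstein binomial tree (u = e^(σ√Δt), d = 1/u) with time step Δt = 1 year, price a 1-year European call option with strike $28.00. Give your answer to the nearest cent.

$4.58

CRR parameters: u = e^(σ√Δt) = e^(0.2·√1) = 1.2214, d = 1/u = 0.8187
Per-period rate: rΔt = 0.04·1 = 0.04, so R = e^0.04 = 1.0408
Risk-neutral probability p = (e^0.04 − 0.8187)/(1.2214 − 0.8187) = 0.2221/0.4027 = 0.5515
Terminal stock prices: S_u = 36.64, S_d = 24.56
Terminal payoffs (S − K): max(8.642, 0) = 8.642, max(-3.438, 0) = 0
Node 0 (S = 30): V_0 = e^(−0.04)·[0.5515·8.6421 + 0.4485·0.0000] = 4.5794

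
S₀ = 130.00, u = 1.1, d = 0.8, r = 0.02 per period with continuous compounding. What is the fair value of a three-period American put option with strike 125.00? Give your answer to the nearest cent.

7.46

Risk-neutral probability p = (e^0.02 − 0.8)/(1.1 − 0.8) = 0.2202/0.3000 = 0.7340
Terminal stock prices: S_uuu = 173, S_uud = 125.8, S_udd = 91.52, S_ddd = 66.56
Terminal payoffs (K − S): max(-48.03, 0) = 0, max(-0.84, 0) = 0, max(33.48, 0) = 33.48, max(58.44, 0) = 58.44
Node uu (S = 157.3): continuation = e^(−0.02)·[0.7340·0.0000 + 0.2660·0.0000] = 0.0000; exercise value = 0.0000 ≤ continuation, so V_uu = 0.0000
Node ud (S = 114.4): continuation = e^(−0.02)·[0.7340·0.0000 + 0.2660·33.4800] = 8.7292; exercise value = 10.6000 > continuation, so V_ud = 10.6000 (exercise)
Node dd (S = 83.2): continuation = e^(−0.02)·[0.7340·33.4800 + 0.2660·58.4400] = 39.3248; exercise value = 41.8000 > continuation, so V_dd = 41.8000 (exercise)
Node u (S = 143): continuation = e^(−0.02)·[0.7340·0.0000 + 0.2660·10.6000] = 2.7637; exercise value = 0.0000 ≤ continuation, so V_u = 2.7637
Node d (S = 104): continuation = e^(−0.02)·[0.7340·10.6000 + 0.2660·41.8000] = 18.5248; exercise value = 21.0000 > continuation, so V_d = 21.0000 (exercise)
Node 0 (S = 130): continuation = e^(−0.02)·[0.7340·2.7637 + 0.2660·21.0000] = 7.4637; exercise value = 0.0000 ≤ continuation, so V_0 = 7.4637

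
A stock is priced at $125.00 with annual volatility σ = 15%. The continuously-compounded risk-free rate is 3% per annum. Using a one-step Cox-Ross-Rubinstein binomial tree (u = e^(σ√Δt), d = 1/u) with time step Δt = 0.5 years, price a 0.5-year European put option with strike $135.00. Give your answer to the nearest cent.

$10.13

CRR parameters: u = e^(σ√Δt) = e^(0.15·√0.5) = 1.1119, d = 1/u = 0.8994
Per-period rate: rΔt = 0.03·0.5 = 0.015, so R = e^0.015 = 1.0151
Risk-neutral probability p = (e^0.015 − 0.8994)/(1.1119 − 0.8994) = 0.1157/0.2125 = 0.5446
Terminal stock prices: S_u = 139, S_d = 112.4
Terminal payoffs (K − S): max(-3.987, 0) = 0, max(22.58, 0) = 22.58
Node 0 (S = 125): V_0 = e^(−0.015)·[0.5446·0.0000 + 0.4554·22.5793] = 10.1291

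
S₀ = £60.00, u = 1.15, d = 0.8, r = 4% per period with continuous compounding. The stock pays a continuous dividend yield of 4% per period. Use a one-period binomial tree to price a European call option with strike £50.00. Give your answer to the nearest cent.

£10.43

Per-period risk-free factor R = e^0.04 = 1.0408; dividend-adjusted growth = e^(0.04−0.04) = 1.0000.
Risk-neutral probability p = (1.0000 − 0.8)/(1.15 − 0.8) = 0.2000/0.3500 = 0.5714
Terminal stock prices: S_u = 69, S_d = 48
Terminal payoffs (S − K): max(19, 0) = 19, max(-2, 0) = 0
Node 0 (S = 60): V_0 = e^(−0.04)·[0.5714·19.0000 + 0.4286·0.0000] = 10.4314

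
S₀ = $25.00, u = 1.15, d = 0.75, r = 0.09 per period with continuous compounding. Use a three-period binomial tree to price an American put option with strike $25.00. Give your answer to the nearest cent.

$1.16

Risk-neutral probability p = (e^0.09 − 0.75)/(1.15 − 0.75) = 0.3442/0.4000 = 0.8604
Terminal stock prices: S_uuu = 38.02, S_uud = 24.8, S_udd = 16.17, S_ddd = 10.55
Terminal payoffs (K − S): max(-13.02, 0) = 0, max(0.2031, 0) = 0.2031, max(8.828, 0) = 8.828, max(14.45, 0) = 14.45
Node uu (S = 33.06): continuation = e^(−0.09)·[0.8604·0.0000 + 0.1396·0.2031] = 0.0259; exercise value = 0.0000 ≤ continuation, so V_uu = 0.0259
Node ud (S = 21.56): continuation = e^(−0.09)·[0.8604·0.2031 + 0.1396·8.8281] = 1.2858; exercise value = 3.4375 > continuation, so V_ud = 3.4375 (exercise)
Node dd (S = 14.06): continuation = e^(−0.09)·[0.8604·8.8281 + 0.1396·14.4531] = 8.7858; exercise value = 10.9375 > continuation, so V_dd = 10.9375 (exercise)
Node u (S = 28.75): continuation = e^(−0.09)·[0.8604·0.0259 + 0.1396·3.4375] = 0.4588; exercise value = 0.0000 ≤ continuation, so V_u = 0.4588
Node d (S = 18.75): continuation = e^(−0.09)·[0.8604·3.4375 + 0.1396·10.9375] = 4.0983; exercise value = 6.2500 > continuation, so V_d = 6.2500 (exercise)
Node 0 (S = 25): continuation = e^(−0.09)·[0.8604·0.4588 + 0.1396·6.2500] = 1.1580; exercise value = 0.0000 ≤ continuation, so V_0 = 1.1580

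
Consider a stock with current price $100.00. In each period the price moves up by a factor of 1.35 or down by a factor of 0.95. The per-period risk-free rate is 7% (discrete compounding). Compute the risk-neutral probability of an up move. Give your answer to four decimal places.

Risk-neutral probability p = (1 + 0.07 − 0.95)/(1.35 − 0.95) = 0.1200/0.4000 = 0.3000

p = 0.3000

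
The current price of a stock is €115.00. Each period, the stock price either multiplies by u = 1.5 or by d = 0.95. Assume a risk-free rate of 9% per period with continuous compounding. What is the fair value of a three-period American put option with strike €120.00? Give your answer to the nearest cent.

Risk-neutral probability p = (e^0.09 − 0.95)/(1.5 − 0.95) = 0.1442/0.5500 = 0.2621
Terminal stock prices: S_uuu = 388.1, S_uud = 245.8, S_udd = 155.7, S_ddd = 98.6
Terminal payoffs (K − S): max(-268.1, 0) = 0, max(-125.8, 0) = 0, max(-35.68, 0) = 0, max(21.4, 0) = 21.4
Node uu (S = 258.8): continuation = e^(−0.09)·[0.2621·0.0000 + 0.7379·0.0000] = 0.0000; exercise value = 0.0000 ≤ continuation, so V_uu = 0.0000
Node ud (S = 163.9): continuation = e^(−0.09)·[0.2621·0.0000 + 0.7379·0.0000] = 0.0000; exercise value = 0.0000 ≤ continuation, so V_ud = 0.0000
Node dd (S = 103.8): continuation = e^(−0.09)·[0.2621·0.0000 + 0.7379·21.4019] = 14.4325; exercise value = 16.2125 > continuation, so V_dd = 16.2125 (exercise)
Node u (S = 172.5): continuation = e^(−0.09)·[0.2621·0.0000 + 0.7379·0.0000] = 0.0000; exercise value = 0.0000 ≤ continuation, so V_u = 0.0000
Node d (S = 109.2): continuation = e^(−0.09)·[0.2621·0.0000 + 0.7379·16.2125] = 10.9330; exercise value = 10.7500 ≤ continuation, so V_d = 10.9330
Node 0 (S = 115): continuation = e^(−0.09)·[0.2621·0.0000 + 0.7379·10.9330] = 7.3728; exercise value = 5.0000 ≤ continuation, so V_0 = 7.3728

€7.37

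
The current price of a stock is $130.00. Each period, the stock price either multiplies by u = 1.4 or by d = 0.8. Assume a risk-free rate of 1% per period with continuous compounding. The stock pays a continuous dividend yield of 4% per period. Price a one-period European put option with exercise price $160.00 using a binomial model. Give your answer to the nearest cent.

$39.69

Per-period risk-free factor R = e^0.01 = 1.0101; dividend-adjusted growth = e^(0.01−0.04) = 0.9704.
Risk-neutral probability p = (0.9704 − 0.8)/(1.4 − 0.8) = 0.1704/0.6000 = 0.2841
Terminal stock prices: S_u = 182, S_d = 104
Terminal payoffs (K − S): max(-22, 0) = 0, max(56, 0) = 56
Node 0 (S = 130): V_0 = e^(−0.01)·[0.2841·0.0000 + 0.7159·56.0000] = 39.6928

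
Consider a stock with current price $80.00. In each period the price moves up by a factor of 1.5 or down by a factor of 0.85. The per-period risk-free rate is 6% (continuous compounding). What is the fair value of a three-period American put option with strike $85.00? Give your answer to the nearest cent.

Risk-neutral probability p = (e^0.06 − 0.85)/(1.5 − 0.85) = 0.2118/0.6500 = 0.3259
Terminal stock prices: S_uuu = 270, S_uud = 153, S_udd = 86.7, S_ddd = 49.13
Terminal payoffs (K − S): max(-185, 0) = 0, max(-68, 0) = 0, max(-1.7, 0) = 0, max(35.87, 0) = 35.87
Node uu (S = 180): continuation = e^(−0.06)·[0.3259·0.0000 + 0.6741·0.0000] = 0.0000; exercise value = 0.0000 ≤ continuation, so V_uu = 0.0000
Node ud (S = 102): continuation = e^(−0.06)·[0.3259·0.0000 + 0.6741·0.0000] = 0.0000; exercise value = 0.0000 ≤ continuation, so V_ud = 0.0000
Node dd (S = 57.8): continuation = e^(−0.06)·[0.3259·0.0000 + 0.6741·35.8700] = 22.7718; exercise value = 27.2000 > continuation, so V_dd = 27.2000 (exercise)
Node u (S = 120): continuation = e^(−0.06)·[0.3259·0.0000 + 0.6741·0.0000] = 0.0000; exercise value = 0.0000 ≤ continuation, so V_u = 0.0000
Node d (S = 68): continuation = e^(−0.06)·[0.3259·0.0000 + 0.6741·27.2000] = 17.2677; exercise value = 17.0000 ≤ continuation, so V_d = 17.2677
Node 0 (S = 80): continuation = e^(−0.06)·[0.3259·0.0000 + 0.6741·17.2677] = 10.9622; exercise value = 5.0000 ≤ continuation, so V_0 = 10.9622

$10.96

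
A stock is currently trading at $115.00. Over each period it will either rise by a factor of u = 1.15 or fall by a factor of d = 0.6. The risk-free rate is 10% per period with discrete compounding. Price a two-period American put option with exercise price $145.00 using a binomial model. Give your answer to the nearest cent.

$30.00

Risk-neutral probability p = (1 + 0.1 − 0.6)/(1.15 − 0.6) = 0.5000/0.5500 = 0.9091
Terminal stock prices: S_uu = 152.1, S_ud = 79.35, S_dd = 41.4
Terminal payoffs (K − S): max(-7.087, 0) = 0, max(65.65, 0) = 65.65, max(103.6, 0) = 103.6
Node u (S = 132.2): continuation = 1/1.1·[0.9091·0.0000 + 0.0909·65.6500] = 5.4256; exercise value = 12.7500 > continuation, so V_u = 12.7500 (exercise)
Node d (S = 69): continuation = 1/1.1·[0.9091·65.6500 + 0.0909·103.6000] = 62.8182; exercise value = 76.0000 > continuation, so V_d = 76.0000 (exercise)
Node 0 (S = 115): continuation = 1/1.1·[0.9091·12.7500 + 0.0909·76.0000] = 16.8182; exercise value = 30.0000 > continuation, so V_0 = 30.0000 (exercise)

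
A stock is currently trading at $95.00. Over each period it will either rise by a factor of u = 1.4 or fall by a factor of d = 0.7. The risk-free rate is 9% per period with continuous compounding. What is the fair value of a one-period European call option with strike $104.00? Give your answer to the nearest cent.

$14.92

Risk-neutral probability p = (e^0.09 − 0.7)/(1.4 − 0.7) = 0.3942/0.7000 = 0.5631
Terminal stock prices: S_u = 133, S_d = 66.5
Terminal payoffs (S − K): max(29, 0) = 29, max(-37.5, 0) = 0
Node 0 (S = 95): V_0 = e^(−0.09)·[0.5631·29.0000 + 0.4369·0.0000] = 14.9246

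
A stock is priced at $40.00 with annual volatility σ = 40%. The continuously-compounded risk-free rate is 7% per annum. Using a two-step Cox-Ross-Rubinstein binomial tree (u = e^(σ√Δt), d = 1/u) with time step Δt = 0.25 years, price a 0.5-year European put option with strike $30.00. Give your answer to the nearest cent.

$0.79

CRR parameters: u = e^(σ√Δt) = e^(0.4·√0.25) = 1.2214, d = 1/u = 0.8187
Per-period rate: rΔt = 0.07·0.25 = 0.0175, so R = e^0.0175 = 1.0177
Risk-neutral probability p = (e^0.0175 − 0.8187)/(1.2214 − 0.8187) = 0.1989/0.4027 = 0.4940
Terminal stock prices: S_uu = 59.67, S_ud = 40, S_dd = 26.81
Terminal payoffs (K − S): max(-29.67, 0) = 0, max(-10, 0) = 0, max(3.187, 0) = 3.187
Node u (S = 48.86): V_u = e^(−0.0175)·[0.4940·0.0000 + 0.5060·0.0000] = 0.0000
Node d (S = 32.75): V_d = e^(−0.0175)·[0.4940·0.0000 + 0.5060·3.1872] = 1.5847
Node 0 (S = 40): V_0 = e^(−0.0175)·[0.4940·0.0000 + 0.5060·1.5847] = 0.7879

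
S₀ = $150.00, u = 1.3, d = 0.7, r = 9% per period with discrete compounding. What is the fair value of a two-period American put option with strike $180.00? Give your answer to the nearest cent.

Risk-neutral probability p = (1 + 0.09 − 0.7)/(1.3 − 0.7) = 0.3900/0.6000 = 0.6500
Terminal stock prices: S_uu = 253.5, S_ud = 136.5, S_dd = 73.5
Terminal payoffs (K − S): max(-73.5, 0) = 0, max(43.5, 0) = 43.5, max(106.5, 0) = 106.5
Node u (S = 195): continuation = 1/1.09·[0.6500·0.0000 + 0.3500·43.5000] = 13.9679; exercise value = 0.0000 ≤ continuation, so V_u = 13.9679
Node d (S = 105): continuation = 1/1.09·[0.6500·43.5000 + 0.3500·106.5000] = 60.1376; exercise value = 75.0000 > continuation, so V_d = 75.0000 (exercise)
Node 0 (S = 150): continuation = 1/1.09·[0.6500·13.9679 + 0.3500·75.0000] = 32.4120; exercise value = 30.0000 ≤ continuation, so V_0 = 32.4120

$32.41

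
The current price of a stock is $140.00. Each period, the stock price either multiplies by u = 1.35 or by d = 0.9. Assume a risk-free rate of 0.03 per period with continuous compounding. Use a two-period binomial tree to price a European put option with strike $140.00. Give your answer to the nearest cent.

$12.63

Risk-neutral probability p = (e^0.03 − 0.9)/(1.35 − 0.9) = 0.1305/0.4500 = 0.2899
Terminal stock prices: S_uu = 255.2, S_ud = 170.1, S_dd = 113.4
Terminal payoffs (K − S): max(-115.2, 0) = 0, max(-30.1, 0) = 0, max(26.6, 0) = 26.6
Node u (S = 189): V_u = e^(−0.03)·[0.2899·0.0000 + 0.7101·0.0000] = 0.0000
Node d (S = 126): V_d = e^(−0.03)·[0.2899·0.0000 + 0.7101·26.6000] = 18.3304
Node 0 (S = 140): V_0 = e^(−0.03)·[0.2899·0.0000 + 0.7101·18.3304] = 12.6318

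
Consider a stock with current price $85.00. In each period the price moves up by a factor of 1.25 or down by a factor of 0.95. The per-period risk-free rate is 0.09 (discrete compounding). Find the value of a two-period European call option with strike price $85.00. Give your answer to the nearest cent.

Risk-neutral probability p = (1 + 0.09 − 0.95)/(1.25 − 0.95) = 0.1400/0.3000 = 0.4667
Terminal stock prices: S_uu = 132.8, S_ud = 100.9, S_dd = 76.71
Terminal payoffs (S − K): max(47.81, 0) = 47.81, max(15.94, 0) = 15.94, max(-8.288, 0) = 0
Node u (S = 106.2): V_u = 1/1.09·[0.4667·47.8125 + 0.5333·15.9375] = 28.2683
Node d (S = 80.75): V_d = 1/1.09·[0.4667·15.9375 + 0.5333·0.0000] = 6.8234
Node 0 (S = 85): V_0 = 1/1.09·[0.4667·28.2683 + 0.5333·6.8234] = 15.4413

$15.44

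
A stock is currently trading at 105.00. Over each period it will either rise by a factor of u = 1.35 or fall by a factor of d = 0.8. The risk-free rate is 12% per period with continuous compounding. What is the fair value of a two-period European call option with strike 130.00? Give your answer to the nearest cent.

17.11

Risk-neutral probability p = (e^0.12 − 0.8)/(1.35 − 0.8) = 0.3275/0.5500 = 0.5954
Terminal stock prices: S_uu = 191.4, S_ud = 113.4, S_dd = 67.2
Terminal payoffs (S − K): max(61.36, 0) = 61.36, max(-16.6, 0) = 0, max(-62.8, 0) = 0
Node u (S = 141.8): V_u = e^(−0.12)·[0.5954·61.3625 + 0.4046·0.0000] = 32.4065
Node d (S = 84): V_d = e^(−0.12)·[0.5954·0.0000 + 0.4046·0.0000] = 0.0000
Node 0 (S = 105): V_0 = e^(−0.12)·[0.5954·32.4065 + 0.4046·0.0000] = 17.1144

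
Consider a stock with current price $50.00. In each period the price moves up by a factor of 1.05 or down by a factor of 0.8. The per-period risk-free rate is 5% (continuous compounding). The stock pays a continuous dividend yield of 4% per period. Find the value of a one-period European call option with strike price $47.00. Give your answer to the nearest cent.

Per-period risk-free factor R = e^0.05 = 1.0513; dividend-adjusted growth = e^(0.05−0.04) = 1.0101.
Risk-neutral probability p = (1.0101 − 0.8)/(1.05 − 0.8) = 0.2101/0.2500 = 0.8402
Terminal stock prices: S_u = 52.5, S_d = 40
Terminal payoffs (S − K): max(5.5, 0) = 5.5, max(-7, 0) = 0
Node 0 (S = 50): V_0 = e^(−0.05)·[0.8402·5.5000 + 0.1598·0.0000] = 4.3957

$4.40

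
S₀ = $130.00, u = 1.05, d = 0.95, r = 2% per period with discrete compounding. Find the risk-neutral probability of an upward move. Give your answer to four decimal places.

p = 0.7000

Risk-neutral probability p = (1 + 0.02 − 0.95)/(1.05 − 0.95) = 0.0700/0.1000 = 0.7000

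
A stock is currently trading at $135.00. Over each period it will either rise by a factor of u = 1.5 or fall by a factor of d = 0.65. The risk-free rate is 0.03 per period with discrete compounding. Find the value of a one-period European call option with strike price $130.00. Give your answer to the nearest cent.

Risk-neutral probability p = (1 + 0.03 − 0.65)/(1.5 − 0.65) = 0.3800/0.8500 = 0.4471
Terminal stock prices: S_u = 202.5, S_d = 87.75
Terminal payoffs (S − K): max(72.5, 0) = 72.5, max(-42.25, 0) = 0
Node 0 (S = 135): V_0 = 1/1.03·[0.4471·72.5000 + 0.5529·0.0000] = 31.4677

$31.47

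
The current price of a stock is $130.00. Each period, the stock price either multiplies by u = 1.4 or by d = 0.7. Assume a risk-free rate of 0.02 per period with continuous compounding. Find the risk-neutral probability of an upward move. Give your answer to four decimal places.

Risk-neutral probability p = (e^0.02 − 0.7)/(1.4 − 0.7) = 0.3202/0.7000 = 0.4574

p = 0.4574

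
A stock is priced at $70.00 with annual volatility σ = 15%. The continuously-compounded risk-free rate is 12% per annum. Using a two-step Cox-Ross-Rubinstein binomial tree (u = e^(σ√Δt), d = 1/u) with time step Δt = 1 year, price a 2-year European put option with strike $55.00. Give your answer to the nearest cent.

CRR parameters: u = e^(σ√Δt) = e^(0.15·√1) = 1.1618, d = 1/u = 0.8607
Per-period rate: rΔt = 0.12·1 = 0.12, so R = e^0.12 = 1.1275
Risk-neutral probability p = (e^0.12 − 0.8607)/(1.1618 − 0.8607) = 0.2668/0.3011 = 0.8860
Terminal stock prices: S_uu = 94.49, S_ud = 70, S_dd = 51.86
Terminal payoffs (K − S): max(-39.49, 0) = 0, max(-15, 0) = 0, max(3.143, 0) = 3.143
Node u (S = 81.33): V_u = e^(−0.12)·[0.8860·0.0000 + 0.1140·0.0000] = 0.0000
Node d (S = 60.25): V_d = e^(−0.12)·[0.8860·0.0000 + 0.1140·3.1427] = 0.3178
Node 0 (S = 70): V_0 = e^(−0.12)·[0.8860·0.0000 + 0.1140·0.3178] = 0.0321

$0.03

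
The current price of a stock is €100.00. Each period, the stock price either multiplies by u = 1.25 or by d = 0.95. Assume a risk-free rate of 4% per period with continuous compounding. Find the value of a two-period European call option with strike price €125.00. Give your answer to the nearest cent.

Risk-neutral probability p = (e^0.04 − 0.95)/(1.25 − 0.95) = 0.0908/0.3000 = 0.3027
Terminal stock prices: S_uu = 156.2, S_ud = 118.8, S_dd = 90.25
Terminal payoffs (S − K): max(31.25, 0) = 31.25, max(-6.25, 0) = 0, max(-34.75, 0) = 0
Node u (S = 125): V_u = e^(−0.04)·[0.3027·31.2500 + 0.6973·0.0000] = 9.0885
Node d (S = 95): V_d = e^(−0.04)·[0.3027·0.0000 + 0.6973·0.0000] = 0.0000
Node 0 (S = 100): V_0 = e^(−0.04)·[0.3027·9.0885 + 0.6973·0.0000] = 2.6433

€2.64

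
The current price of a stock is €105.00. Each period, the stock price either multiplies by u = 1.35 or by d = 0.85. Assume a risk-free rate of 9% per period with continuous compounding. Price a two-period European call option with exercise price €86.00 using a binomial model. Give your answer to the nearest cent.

€35.38

Risk-neutral probability p = (e^0.09 − 0.85)/(1.35 − 0.85) = 0.2442/0.5000 = 0.4883
Terminal stock prices: S_uu = 191.4, S_ud = 120.5, S_dd = 75.86
Terminal payoffs (S − K): max(105.4, 0) = 105.4, max(34.49, 0) = 34.49, max(-10.14, 0) = 0
Node u (S = 141.8): V_u = e^(−0.09)·[0.4883·105.3625 + 0.5117·34.4875] = 63.1519
Node d (S = 89.25): V_d = e^(−0.09)·[0.4883·34.4875 + 0.5117·0.0000] = 15.3924
Node 0 (S = 105): V_0 = e^(−0.09)·[0.4883·63.1519 + 0.5117·15.3924] = 35.3835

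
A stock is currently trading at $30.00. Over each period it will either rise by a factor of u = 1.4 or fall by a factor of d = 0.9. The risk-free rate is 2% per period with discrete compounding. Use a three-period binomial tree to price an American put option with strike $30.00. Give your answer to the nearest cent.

$3.36

Risk-neutral probability p = (1 + 0.02 − 0.9)/(1.4 − 0.9) = 0.1200/0.5000 = 0.2400
Terminal stock prices: S_uuu = 82.32, S_uud = 52.92, S_udd = 34.02, S_ddd = 21.87
Terminal payoffs (K − S): max(-52.32, 0) = 0, max(-22.92, 0) = 0, max(-4.02, 0) = 0, max(8.13, 0) = 8.13
Node uu (S = 58.8): continuation = 1/1.02·[0.2400·0.0000 + 0.7600·0.0000] = 0.0000; exercise value = 0.0000 ≤ continuation, so V_uu = 0.0000
Node ud (S = 37.8): continuation = 1/1.02·[0.2400·0.0000 + 0.7600·0.0000] = 0.0000; exercise value = 0.0000 ≤ continuation, so V_ud = 0.0000
Node dd (S = 24.3): continuation = 1/1.02·[0.2400·0.0000 + 0.7600·8.1300] = 6.0576; exercise value = 5.7000 ≤ continuation, so V_dd = 6.0576
Node u (S = 42): continuation = 1/1.02·[0.2400·0.0000 + 0.7600·0.0000] = 0.0000; exercise value = 0.0000 ≤ continuation, so V_u = 0.0000
Node d (S = 27): continuation = 1/1.02·[0.2400·0.0000 + 0.7600·6.0576] = 4.5135; exercise value = 3.0000 ≤ continuation, so V_d = 4.5135
Node 0 (S = 30): continuation = 1/1.02·[0.2400·0.0000 + 0.7600·4.5135] = 3.3630; exercise value = 0.0000 ≤ continuation, so V_0 = 3.3630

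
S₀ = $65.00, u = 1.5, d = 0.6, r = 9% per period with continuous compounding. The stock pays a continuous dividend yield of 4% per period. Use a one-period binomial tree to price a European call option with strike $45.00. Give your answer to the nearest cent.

Per-period risk-free factor R = e^0.09 = 1.0942; dividend-adjusted growth = e^(0.09−0.04) = 1.0513.
Risk-neutral probability p = (1.0513 − 0.6)/(1.5 − 0.6) = 0.4513/0.9000 = 0.5014
Terminal stock prices: S_u = 97.5, S_d = 39
Terminal payoffs (S − K): max(52.5, 0) = 52.5, max(-6, 0) = 0
Node 0 (S = 65): V_0 = e^(−0.09)·[0.5014·52.5000 + 0.4986·0.0000] = 24.0585

$24.06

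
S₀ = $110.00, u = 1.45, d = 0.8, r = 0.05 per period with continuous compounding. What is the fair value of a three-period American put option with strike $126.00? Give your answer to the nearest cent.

$25.17

Risk-neutral probability p = (e^0.05 − 0.8)/(1.45 − 0.8) = 0.2513/0.6500 = 0.3866
Terminal stock prices: S_uuu = 335.3, S_uud = 185, S_udd = 102.1, S_ddd = 56.32
Terminal payoffs (K − S): max(-209.3, 0) = 0, max(-59.02, 0) = 0, max(23.92, 0) = 23.92, max(69.68, 0) = 69.68
Node uu (S = 231.3): continuation = e^(−0.05)·[0.3866·0.0000 + 0.6134·0.0000] = 0.0000; exercise value = 0.0000 ≤ continuation, so V_uu = 0.0000
Node ud (S = 127.6): continuation = e^(−0.05)·[0.3866·0.0000 + 0.6134·23.9200] = 13.9576; exercise value = 0.0000 ≤ continuation, so V_ud = 13.9576
Node dd (S = 70.4): continuation = e^(−0.05)·[0.3866·23.9200 + 0.6134·69.6800] = 49.4549; exercise value = 55.6000 > continuation, so V_dd = 55.6000 (exercise)
Node u (S = 159.5): continuation = e^(−0.05)·[0.3866·0.0000 + 0.6134·13.9576] = 8.1444; exercise value = 0.0000 ≤ continuation, so V_u = 8.1444
Node d (S = 88): continuation = e^(−0.05)·[0.3866·13.9576 + 0.6134·55.6000] = 37.5757; exercise value = 38.0000 > continuation, so V_d = 38.0000 (exercise)
Node 0 (S = 110): continuation = e^(−0.05)·[0.3866·8.1444 + 0.6134·38.0000] = 25.1683; exercise value = 16.0000 ≤ continuation, so V_0 = 25.1683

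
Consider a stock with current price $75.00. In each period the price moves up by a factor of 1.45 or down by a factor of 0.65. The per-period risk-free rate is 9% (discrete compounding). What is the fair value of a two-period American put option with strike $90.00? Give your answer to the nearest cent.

$21.05

Risk-neutral probability p = (1 + 0.09 − 0.65)/(1.45 − 0.65) = 0.4400/0.8000 = 0.5500
Terminal stock prices: S_uu = 157.7, S_ud = 70.69, S_dd = 31.69
Terminal payoffs (K − S): max(-67.69, 0) = 0, max(19.31, 0) = 19.31, max(58.31, 0) = 58.31
Node u (S = 108.8): continuation = 1/1.09·[0.5500·0.0000 + 0.4500·19.3125] = 7.9731; exercise value = 0.0000 ≤ continuation, so V_u = 7.9731
Node d (S = 48.75): continuation = 1/1.09·[0.5500·19.3125 + 0.4500·58.3125] = 33.8188; exercise value = 41.2500 > continuation, so V_d = 41.2500 (exercise)
Node 0 (S = 75): continuation = 1/1.09·[0.5500·7.9731 + 0.4500·41.2500] = 21.0529; exercise value = 15.0000 ≤ continuation, so V_0 = 21.0529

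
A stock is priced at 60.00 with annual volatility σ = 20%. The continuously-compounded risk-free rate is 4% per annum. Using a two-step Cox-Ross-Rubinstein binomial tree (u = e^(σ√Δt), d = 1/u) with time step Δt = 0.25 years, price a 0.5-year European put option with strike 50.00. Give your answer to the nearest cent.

0.19

CRR parameters: u = e^(σ√Δt) = e^(0.2·√0.25) = 1.1052, d = 1/u = 0.9048
Per-period rate: rΔt = 0.04·0.25 = 0.01, so R = e^0.01 = 1.0101
Risk-neutral probability p = (e^0.01 − 0.9048)/(1.1052 − 0.9048) = 0.1052/0.2003 = 0.5252
Terminal stock prices: S_uu = 73.28, S_ud = 60, S_dd = 49.12
Terminal payoffs (K − S): max(-23.28, 0) = 0, max(-10, 0) = 0, max(0.8762, 0) = 0.8762
Node u (S = 66.31): V_u = e^(−0.01)·[0.5252·0.0000 + 0.4748·0.0000] = 0.0000
Node d (S = 54.29): V_d = e^(−0.01)·[0.5252·0.0000 + 0.4748·0.8762] = 0.4119
Node 0 (S = 60): V_0 = e^(−0.01)·[0.5252·0.0000 + 0.4748·0.4119] = 0.1936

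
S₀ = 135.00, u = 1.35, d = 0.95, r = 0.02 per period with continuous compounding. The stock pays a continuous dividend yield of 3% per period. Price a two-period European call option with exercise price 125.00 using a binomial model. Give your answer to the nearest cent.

Per-period risk-free factor R = e^0.02 = 1.0202; dividend-adjusted growth = e^(0.02−0.03) = 0.9900.
Risk-neutral probability p = (0.9900 − 0.95)/(1.35 − 0.95) = 0.0400/0.4000 = 0.1001
Terminal stock prices: S_uu = 246, S_ud = 173.1, S_dd = 121.8
Terminal payoffs (S − K): max(121, 0) = 121, max(48.14, 0) = 48.14, max(-3.163, 0) = 0
Node u (S = 182.2): V_u = e^(−0.02)·[0.1001·121.0375 + 0.8999·48.1375] = 54.3389
Node d (S = 128.2): V_d = e^(−0.02)·[0.1001·48.1375 + 0.8999·0.0000] = 4.7243
Node 0 (S = 135): V_0 = e^(−0.02)·[0.1001·54.3389 + 0.8999·4.7243] = 9.5000

9.50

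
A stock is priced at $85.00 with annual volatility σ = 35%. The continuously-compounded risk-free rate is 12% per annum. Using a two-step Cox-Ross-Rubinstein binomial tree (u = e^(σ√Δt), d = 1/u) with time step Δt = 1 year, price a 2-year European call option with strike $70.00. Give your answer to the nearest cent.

$33.58

CRR parameters: u = e^(σ√Δt) = e^(0.35·√1) = 1.4191, d = 1/u = 0.7047
Per-period rate: rΔt = 0.12·1 = 0.12, so R = e^0.12 = 1.1275
Risk-neutral probability p = (e^0.12 − 0.7047)/(1.4191 − 0.7047) = 0.4228/0.7144 = 0.5919
Terminal stock prices: S_uu = 171.2, S_ud = 85, S_dd = 42.21
Terminal payoffs (S − K): max(101.2, 0) = 101.2, max(15, 0) = 15, max(-27.79, 0) = 0
Node u (S = 120.6): V_u = e^(−0.12)·[0.5919·101.1690 + 0.4081·15.0000] = 58.5363
Node d (S = 59.9): V_d = e^(−0.12)·[0.5919·15.0000 + 0.4081·0.0000] = 7.8739
Node 0 (S = 85): V_0 = e^(−0.12)·[0.5919·58.5363 + 0.4081·7.8739] = 33.5776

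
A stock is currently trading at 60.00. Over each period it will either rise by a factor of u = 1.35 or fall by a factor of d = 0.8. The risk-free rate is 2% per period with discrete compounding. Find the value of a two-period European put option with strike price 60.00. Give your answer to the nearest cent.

7.47

Risk-neutral probability p = (1 + 0.02 − 0.8)/(1.35 − 0.8) = 0.2200/0.5500 = 0.4000
Terminal stock prices: S_uu = 109.4, S_ud = 64.8, S_dd = 38.4
Terminal payoffs (K − S): max(-49.35, 0) = 0, max(-4.8, 0) = 0, max(21.6, 0) = 21.6
Node u (S = 81): V_u = 1/1.02·[0.4000·0.0000 + 0.6000·0.0000] = 0.0000
Node d (S = 48): V_d = 1/1.02·[0.4000·0.0000 + 0.6000·21.6000] = 12.7059
Node 0 (S = 60): V_0 = 1/1.02·[0.4000·0.0000 + 0.6000·12.7059] = 7.4740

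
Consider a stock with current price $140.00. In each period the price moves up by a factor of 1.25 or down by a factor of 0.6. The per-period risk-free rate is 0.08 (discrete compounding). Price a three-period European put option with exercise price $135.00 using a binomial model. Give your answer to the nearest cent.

Risk-neutral probability p = (1 + 0.08 − 0.6)/(1.25 − 0.6) = 0.4800/0.6500 = 0.7385
Terminal stock prices: S_uuu = 273.4, S_uud = 131.2, S_udd = 63, S_ddd = 30.24
Terminal payoffs (K − S): max(-138.4, 0) = 0, max(3.75, 0) = 3.75, max(72, 0) = 72, max(104.8, 0) = 104.8
Node uu (S = 218.8): V_uu = 1/1.08·[0.7385·0.0000 + 0.2615·3.7500] = 0.9081
Node ud (S = 105): V_ud = 1/1.08·[0.7385·3.7500 + 0.2615·72.0000] = 20.0000
Node dd (S = 50.4): V_dd = 1/1.08·[0.7385·72.0000 + 0.2615·104.7600] = 74.6000
Node u (S = 175): V_u = 1/1.08·[0.7385·0.9081 + 0.2615·20.0000] = 5.4642
Node d (S = 84): V_d = 1/1.08·[0.7385·20.0000 + 0.2615·74.6000] = 31.7407
Node 0 (S = 140): V_0 = 1/1.08·[0.7385·5.4642 + 0.2615·31.7407] = 11.4227

$11.42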